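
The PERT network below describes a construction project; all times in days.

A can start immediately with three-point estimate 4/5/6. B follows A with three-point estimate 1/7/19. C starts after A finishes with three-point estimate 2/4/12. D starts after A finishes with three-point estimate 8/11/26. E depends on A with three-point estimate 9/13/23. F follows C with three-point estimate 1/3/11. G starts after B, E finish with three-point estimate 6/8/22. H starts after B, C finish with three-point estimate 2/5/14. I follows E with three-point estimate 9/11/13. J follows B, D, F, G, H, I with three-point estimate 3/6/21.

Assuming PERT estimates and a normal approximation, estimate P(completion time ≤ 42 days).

0.849

te_A = (4 + 4·5 + 6)/6 = 30/6 = 5; σ²_A = ((6−4)/6)² = 0.111
te_B = (1 + 4·7 + 19)/6 = 48/6 = 8; σ²_B = ((19−1)/6)² = 9.000
te_C = (2 + 4·4 + 12)/6 = 30/6 = 5; σ²_C = ((12−2)/6)² = 2.778
te_D = (8 + 4·11 + 26)/6 = 78/6 = 13; σ²_D = ((26−8)/6)² = 9.000
te_E = (9 + 4·13 + 23)/6 = 84/6 = 14; σ²_E = ((23−9)/6)² = 5.444
te_F = (1 + 4·3 + 11)/6 = 24/6 = 4; σ²_F = ((11−1)/6)² = 2.778
te_G = (6 + 4·8 + 22)/6 = 60/6 = 10; σ²_G = ((22−6)/6)² = 7.111
te_H = (2 + 4·5 + 14)/6 = 36/6 = 6; σ²_H = ((14−2)/6)² = 4.000
te_I = (9 + 4·11 + 13)/6 = 66/6 = 11; σ²_I = ((13−9)/6)² = 0.444
te_J = (3 + 4·6 + 21)/6 = 48/6 = 8; σ²_J = ((21−3)/6)² = 9.000

Forward pass:
ES_A = 0; EF_A = 5
ES_B = 5; EF_B = 5+8 = 13
ES_C = 5; EF_C = 5+5 = 10
ES_D = 5; EF_D = 5+13 = 18
ES_E = 5; EF_E = 5+14 = 19
ES_F = 10; EF_F = 10+4 = 14
ES_G = max(EF_B=13, EF_E=19) = 19; EF_G = 19+10 = 29
ES_H = max(EF_B=13, EF_C=10) = 13; EF_H = 13+6 = 19
ES_I = 19; EF_I = 19+11 = 30
ES_J = max(EF_B=13, EF_D=18, EF_F=14, EF_G=29, EF_H=19, EF_I=30) = 30; EF_J = 30+8 = 38
Expected project duration μ = 38 days. Critical path: A → E → I → J.

Variance along critical path = 0.111 + 5.444 + 0.444 + 9.000 = 15.000; σ = √15.000 = 3.873 days.
Z = (42 − 38) / 3.873 = 1.033
P(T ≤ 42) = Φ(1.033) ≈ 0.849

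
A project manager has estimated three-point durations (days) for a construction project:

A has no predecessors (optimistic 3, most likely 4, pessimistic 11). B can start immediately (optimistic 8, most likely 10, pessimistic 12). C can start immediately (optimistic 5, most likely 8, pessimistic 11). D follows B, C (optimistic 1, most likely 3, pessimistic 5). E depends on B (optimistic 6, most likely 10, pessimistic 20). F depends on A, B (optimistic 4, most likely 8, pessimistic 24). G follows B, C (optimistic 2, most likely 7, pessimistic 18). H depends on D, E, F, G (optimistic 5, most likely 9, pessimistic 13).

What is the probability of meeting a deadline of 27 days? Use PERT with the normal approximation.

te_A = (3 + 4·4 + 11)/6 = 30/6 = 5; σ²_A = ((11−3)/6)² = 1.778
te_B = (8 + 4·10 + 12)/6 = 60/6 = 10; σ²_B = ((12−8)/6)² = 0.444
te_C = (5 + 4·8 + 11)/6 = 48/6 = 8; σ²_C = ((11−5)/6)² = 1.000
te_D = (1 + 4·3 + 5)/6 = 18/6 = 3; σ²_D = ((5−1)/6)² = 0.444
te_E = (6 + 4·10 + 20)/6 = 66/6 = 11; σ²_E = ((20−6)/6)² = 5.444
te_F = (4 + 4·8 + 24)/6 = 60/6 = 10; σ²_F = ((24−4)/6)² = 11.111
te_G = (2 + 4·7 + 18)/6 = 48/6 = 8; σ²_G = ((18−2)/6)² = 7.111
te_H = (5 + 4·9 + 13)/6 = 54/6 = 9; σ²_H = ((13−5)/6)² = 1.778

Forward pass:
ES_A = 0; EF_A = 5
ES_B = 0; EF_B = 10
ES_C = 0; EF_C = 8
ES_D = max(EF_B=10, EF_C=8) = 10; EF_D = 10+3 = 13
ES_E = 10; EF_E = 10+11 = 21
ES_F = max(EF_A=5, EF_B=10) = 10; EF_F = 10+10 = 20
ES_G = max(EF_B=10, EF_C=8) = 10; EF_G = 10+8 = 18
ES_H = max(EF_D=13, EF_E=21, EF_F=20, EF_G=18) = 21; EF_H = 21+9 = 30
Expected project duration μ = 30 days. Critical path: B → E → H.

Variance along critical path = 0.444 + 5.444 + 1.778 = 7.667; σ = √7.667 = 2.769 days.
Z = (27 − 30) / 2.769 = -1.083
P(T ≤ 27) = Φ(-1.083) ≈ 0.139

0.139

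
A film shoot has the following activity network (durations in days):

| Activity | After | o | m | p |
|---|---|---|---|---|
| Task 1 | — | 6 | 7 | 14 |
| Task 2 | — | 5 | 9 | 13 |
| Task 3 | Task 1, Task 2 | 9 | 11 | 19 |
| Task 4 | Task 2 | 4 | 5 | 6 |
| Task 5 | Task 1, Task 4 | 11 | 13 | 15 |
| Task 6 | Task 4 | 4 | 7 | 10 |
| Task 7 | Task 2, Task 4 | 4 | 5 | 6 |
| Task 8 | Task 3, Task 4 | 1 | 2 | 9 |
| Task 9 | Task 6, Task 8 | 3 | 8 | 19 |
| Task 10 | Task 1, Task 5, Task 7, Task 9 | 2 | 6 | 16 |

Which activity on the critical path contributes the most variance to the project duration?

te_Task 1 = (6 + 4·7 + 14)/6 = 48/6 = 8; σ²_Task 1 = ((14−6)/6)² = 1.778
te_Task 2 = (5 + 4·9 + 13)/6 = 54/6 = 9; σ²_Task 2 = ((13−5)/6)² = 1.778
te_Task 3 = (9 + 4·11 + 19)/6 = 72/6 = 12; σ²_Task 3 = ((19−9)/6)² = 2.778
te_Task 4 = (4 + 4·5 + 6)/6 = 30/6 = 5; σ²_Task 4 = ((6−4)/6)² = 0.111
te_Task 5 = (11 + 4·13 + 15)/6 = 78/6 = 13; σ²_Task 5 = ((15−11)/6)² = 0.444
te_Task 6 = (4 + 4·7 + 10)/6 = 42/6 = 7; σ²_Task 6 = ((10−4)/6)² = 1.000
te_Task 7 = (4 + 4·5 + 6)/6 = 30/6 = 5; σ²_Task 7 = ((6−4)/6)² = 0.111
te_Task 8 = (1 + 4·2 + 9)/6 = 18/6 = 3; σ²_Task 8 = ((9−1)/6)² = 1.778
te_Task 9 = (3 + 4·8 + 19)/6 = 54/6 = 9; σ²_Task 9 = ((19−3)/6)² = 7.111
te_Task 10 = (2 + 4·6 + 16)/6 = 42/6 = 7; σ²_Task 10 = ((16−2)/6)² = 5.444

Forward pass:
ES_Task 1 = 0; EF_Task 1 = 8
ES_Task 2 = 0; EF_Task 2 = 9
ES_Task 3 = max(EF_Task 1=8, EF_Task 2=9) = 9; EF_Task 3 = 9+12 = 21
ES_Task 4 = 9; EF_Task 4 = 9+5 = 14
ES_Task 5 = max(EF_Task 1=8, EF_Task 4=14) = 14; EF_Task 5 = 14+13 = 27
ES_Task 6 = 14; EF_Task 6 = 14+7 = 21
ES_Task 7 = max(EF_Task 2=9, EF_Task 4=14) = 14; EF_Task 7 = 14+5 = 19
ES_Task 8 = max(EF_Task 3=21, EF_Task 4=14) = 21; EF_Task 8 = 21+3 = 24
ES_Task 9 = max(EF_Task 6=21, EF_Task 8=24) = 24; EF_Task 9 = 24+9 = 33
ES_Task 10 = max(EF_Task 1=8, EF_Task 5=27, EF_Task 7=19, EF_Task 9=33) = 33; EF_Task 10 = 33+7 = 40
Expected project duration μ = 40 days. Critical path: Task 2 → Task 3 → Task 8 → Task 9 → Task 10.

Variances on critical path: σ²_Task 2=1.778, σ²_Task 3=2.778, σ²_Task 8=1.778, σ²_Task 9=7.111, σ²_Task 10=5.444.
Largest is σ²_Task 9 = 7.111.

Task 9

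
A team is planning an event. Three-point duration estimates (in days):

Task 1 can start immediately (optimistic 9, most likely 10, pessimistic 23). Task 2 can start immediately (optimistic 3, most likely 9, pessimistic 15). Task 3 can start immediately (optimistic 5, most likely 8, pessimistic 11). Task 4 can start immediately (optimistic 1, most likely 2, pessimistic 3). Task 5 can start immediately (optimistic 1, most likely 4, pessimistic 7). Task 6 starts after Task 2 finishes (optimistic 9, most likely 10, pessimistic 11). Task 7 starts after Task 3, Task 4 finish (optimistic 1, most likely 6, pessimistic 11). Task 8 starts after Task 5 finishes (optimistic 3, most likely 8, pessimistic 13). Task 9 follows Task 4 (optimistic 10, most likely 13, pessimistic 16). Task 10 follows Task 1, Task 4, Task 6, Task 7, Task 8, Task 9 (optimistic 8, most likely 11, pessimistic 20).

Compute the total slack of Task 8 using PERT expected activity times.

te_Task 1 = (9 + 4·10 + 23)/6 = 72/6 = 12
te_Task 2 = (3 + 4·9 + 15)/6 = 54/6 = 9
te_Task 3 = (5 + 4·8 + 11)/6 = 48/6 = 8
te_Task 4 = (1 + 4·2 + 3)/6 = 12/6 = 2
te_Task 5 = (1 + 4·4 + 7)/6 = 24/6 = 4
te_Task 6 = (9 + 4·10 + 11)/6 = 60/6 = 10
te_Task 7 = (1 + 4·6 + 11)/6 = 36/6 = 6
te_Task 8 = (3 + 4·8 + 13)/6 = 48/6 = 8
te_Task 9 = (10 + 4·13 + 16)/6 = 78/6 = 13
te_Task 10 = (8 + 4·11 + 20)/6 = 72/6 = 12

Forward pass:
ES_Task 1 = 0; EF_Task 1 = 12
ES_Task 2 = 0; EF_Task 2 = 9
ES_Task 3 = 0; EF_Task 3 = 8
ES_Task 4 = 0; EF_Task 4 = 2
ES_Task 5 = 0; EF_Task 5 = 4
ES_Task 6 = 9; EF_Task 6 = 9+10 = 19
ES_Task 7 = max(EF_Task 3=8, EF_Task 4=2) = 8; EF_Task 7 = 8+6 = 14
ES_Task 8 = 4; EF_Task 8 = 4+8 = 12
ES_Task 9 = 2; EF_Task 9 = 2+13 = 15
ES_Task 10 = max(EF_Task 1=12, EF_Task 4=2, EF_Task 6=19, EF_Task 7=14, EF_Task 8=12, EF_Task 9=15) = 19; EF_Task 10 = 19+12 = 31
Expected project duration μ = 31 days. Critical path: Task 2 → Task 6 → Task 10.

Backward pass:
LF_Task 10 = 31; LS_Task 10 = 31−12 = 19
LF_Task 9 = LS_Task 10 = 19; LS_Task 9 = 19−13 = 6
LF_Task 8 = LS_Task 10 = 19; LS_Task 8 = 19−8 = 11
LF_Task 7 = LS_Task 10 = 19; LS_Task 7 = 19−6 = 13
LF_Task 6 = LS_Task 10 = 19; LS_Task 6 = 19−10 = 9
LF_Task 5 = LS_Task 8 = 11; LS_Task 5 = 11−4 = 7
LF_Task 4 = min(LS_Task 7=13, LS_Task 9=6, LS_Task 10=19) = 6; LS_Task 4 = 6−2 = 4
LF_Task 3 = LS_Task 7 = 13; LS_Task 3 = 13−8 = 5
LF_Task 2 = LS_Task 6 = 9; LS_Task 2 = 9−9 = 0
LF_Task 1 = LS_Task 10 = 19; LS_Task 1 = 19−12 = 7
Slack_Task 8 = LS_Task 8 − ES_Task 8 = 11 − 4 = 7

7 days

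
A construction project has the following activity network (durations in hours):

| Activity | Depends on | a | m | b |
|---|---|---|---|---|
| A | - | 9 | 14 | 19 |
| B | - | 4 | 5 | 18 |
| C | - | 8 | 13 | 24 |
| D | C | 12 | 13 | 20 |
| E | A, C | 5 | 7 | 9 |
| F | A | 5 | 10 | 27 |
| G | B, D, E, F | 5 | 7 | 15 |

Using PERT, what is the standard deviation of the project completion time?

3.42 hours

te_A = (9 + 4·14 + 19)/6 = 84/6 = 14; σ²_A = ((19−9)/6)² = 2.778
te_B = (4 + 4·5 + 18)/6 = 42/6 = 7; σ²_B = ((18−4)/6)² = 5.444
te_C = (8 + 4·13 + 24)/6 = 84/6 = 14; σ²_C = ((24−8)/6)² = 7.111
te_D = (12 + 4·13 + 20)/6 = 84/6 = 14; σ²_D = ((20−12)/6)² = 1.778
te_E = (5 + 4·7 + 9)/6 = 42/6 = 7; σ²_E = ((9−5)/6)² = 0.444
te_F = (5 + 4·10 + 27)/6 = 72/6 = 12; σ²_F = ((27−5)/6)² = 13.444
te_G = (5 + 4·7 + 15)/6 = 48/6 = 8; σ²_G = ((15−5)/6)² = 2.778

Forward pass:
ES_A = 0; EF_A = 14
ES_B = 0; EF_B = 7
ES_C = 0; EF_C = 14
ES_D = 14; EF_D = 14+14 = 28
ES_E = max(EF_A=14, EF_C=14) = 14; EF_E = 14+7 = 21
ES_F = 14; EF_F = 14+12 = 26
ES_G = max(EF_B=7, EF_D=28, EF_E=21, EF_F=26) = 28; EF_G = 28+8 = 36
Expected project duration μ = 36 hours. Critical path: C → D → G.

Variance along critical path = 7.111 + 1.778 + 2.778 = 11.667
σ = √11.667 = 3.416 hours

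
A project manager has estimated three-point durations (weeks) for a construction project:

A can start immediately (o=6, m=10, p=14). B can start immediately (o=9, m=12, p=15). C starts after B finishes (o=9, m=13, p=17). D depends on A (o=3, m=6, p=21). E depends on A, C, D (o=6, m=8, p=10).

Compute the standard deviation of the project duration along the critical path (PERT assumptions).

1.80 weeks

te_A = (6 + 4·10 + 14)/6 = 60/6 = 10; σ²_A = ((14−6)/6)² = 1.778
te_B = (9 + 4·12 + 15)/6 = 72/6 = 12; σ²_B = ((15−9)/6)² = 1.000
te_C = (9 + 4·13 + 17)/6 = 78/6 = 13; σ²_C = ((17−9)/6)² = 1.778
te_D = (3 + 4·6 + 21)/6 = 48/6 = 8; σ²_D = ((21−3)/6)² = 9.000
te_E = (6 + 4·8 + 10)/6 = 48/6 = 8; σ²_E = ((10−6)/6)² = 0.444

Forward pass:
ES_A = 0; EF_A = 10
ES_B = 0; EF_B = 12
ES_C = 12; EF_C = 12+13 = 25
ES_D = 10; EF_D = 10+8 = 18
ES_E = max(EF_A=10, EF_C=25, EF_D=18) = 25; EF_E = 25+8 = 33
Expected project duration μ = 33 weeks. Critical path: B → C → E.

Variance along critical path = 1.000 + 1.778 + 0.444 = 3.222
σ = √3.222 = 1.795 weeks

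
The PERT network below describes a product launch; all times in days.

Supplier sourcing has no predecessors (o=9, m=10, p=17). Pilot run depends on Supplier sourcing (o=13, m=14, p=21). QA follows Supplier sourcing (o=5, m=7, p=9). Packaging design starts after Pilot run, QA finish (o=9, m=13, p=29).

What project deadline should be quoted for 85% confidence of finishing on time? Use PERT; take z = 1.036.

45.0 days

te_Supplier sourcing = (9 + 4·10 + 17)/6 = 66/6 = 11; σ²_Supplier sourcing = ((17−9)/6)² = 1.778
te_Pilot run = (13 + 4·14 + 21)/6 = 90/6 = 15; σ²_Pilot run = ((21−13)/6)² = 1.778
te_QA = (5 + 4·7 + 9)/6 = 42/6 = 7; σ²_QA = ((9−5)/6)² = 0.444
te_Packaging design = (9 + 4·13 + 29)/6 = 90/6 = 15; σ²_Packaging design = ((29−9)/6)² = 11.111

Forward pass:
ES_Supplier sourcing = 0; EF_Supplier sourcing = 11
ES_Pilot run = 11; EF_Pilot run = 11+15 = 26
ES_QA = 11; EF_QA = 11+7 = 18
ES_Packaging design = max(EF_Pilot run=26, EF_QA=18) = 26; EF_Packaging design = 26+15 = 41
Expected project duration μ = 41 days. Critical path: Supplier sourcing → Pilot run → Packaging design.

Variance along critical path = 1.778 + 1.778 + 11.111 = 14.667; σ = 3.830 days.
D = μ + z·σ = 41 + 1.036·3.830 = 45.0 days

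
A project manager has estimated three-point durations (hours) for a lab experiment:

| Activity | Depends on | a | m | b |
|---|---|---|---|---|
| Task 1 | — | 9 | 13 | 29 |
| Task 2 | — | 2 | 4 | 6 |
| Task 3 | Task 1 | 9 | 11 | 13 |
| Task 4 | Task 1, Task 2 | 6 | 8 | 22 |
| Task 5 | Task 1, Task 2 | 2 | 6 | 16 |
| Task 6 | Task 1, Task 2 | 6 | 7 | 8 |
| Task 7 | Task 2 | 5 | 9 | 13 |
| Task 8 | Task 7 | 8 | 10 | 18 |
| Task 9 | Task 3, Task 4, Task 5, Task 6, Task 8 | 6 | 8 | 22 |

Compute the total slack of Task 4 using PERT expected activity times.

te_Task 1 = (9 + 4·13 + 29)/6 = 90/6 = 15
te_Task 2 = (2 + 4·4 + 6)/6 = 24/6 = 4
te_Task 3 = (9 + 4·11 + 13)/6 = 66/6 = 11
te_Task 4 = (6 + 4·8 + 22)/6 = 60/6 = 10
te_Task 5 = (2 + 4·6 + 16)/6 = 42/6 = 7
te_Task 6 = (6 + 4·7 + 8)/6 = 42/6 = 7
te_Task 7 = (5 + 4·9 + 13)/6 = 54/6 = 9
te_Task 8 = (8 + 4·10 + 18)/6 = 66/6 = 11
te_Task 9 = (6 + 4·8 + 22)/6 = 60/6 = 10

Forward pass:
ES_Task 1 = 0; EF_Task 1 = 15
ES_Task 2 = 0; EF_Task 2 = 4
ES_Task 3 = 15; EF_Task 3 = 15+11 = 26
ES_Task 4 = max(EF_Task 1=15, EF_Task 2=4) = 15; EF_Task 4 = 15+10 = 25
ES_Task 5 = max(EF_Task 1=15, EF_Task 2=4) = 15; EF_Task 5 = 15+7 = 22
ES_Task 6 = max(EF_Task 1=15, EF_Task 2=4) = 15; EF_Task 6 = 15+7 = 22
ES_Task 7 = 4; EF_Task 7 = 4+9 = 13
ES_Task 8 = 13; EF_Task 8 = 13+11 = 24
ES_Task 9 = max(EF_Task 3=26, EF_Task 4=25, EF_Task 5=22, EF_Task 6=22, EF_Task 8=24) = 26; EF_Task 9 = 26+10 = 36
Expected project duration μ = 36 hours. Critical path: Task 1 → Task 3 → Task 9.

Backward pass:
LF_Task 9 = 36; LS_Task 9 = 36−10 = 26
LF_Task 8 = LS_Task 9 = 26; LS_Task 8 = 26−11 = 15
LF_Task 7 = LS_Task 8 = 15; LS_Task 7 = 15−9 = 6
LF_Task 6 = LS_Task 9 = 26; LS_Task 6 = 26−7 = 19
LF_Task 5 = LS_Task 9 = 26; LS_Task 5 = 26−7 = 19
LF_Task 4 = LS_Task 9 = 26; LS_Task 4 = 26−10 = 16
LF_Task 3 = LS_Task 9 = 26; LS_Task 3 = 26−11 = 15
LF_Task 2 = min(LS_Task 4=16, LS_Task 5=19, LS_Task 6=19, LS_Task 7=6) = 6; LS_Task 2 = 6−4 = 2
LF_Task 1 = min(LS_Task 3=15, LS_Task 4=16, LS_Task 5=19, LS_Task 6=19) = 15; LS_Task 1 = 15−15 = 0
Slack_Task 4 = LS_Task 4 − ES_Task 4 = 16 − 15 = 1

1 hours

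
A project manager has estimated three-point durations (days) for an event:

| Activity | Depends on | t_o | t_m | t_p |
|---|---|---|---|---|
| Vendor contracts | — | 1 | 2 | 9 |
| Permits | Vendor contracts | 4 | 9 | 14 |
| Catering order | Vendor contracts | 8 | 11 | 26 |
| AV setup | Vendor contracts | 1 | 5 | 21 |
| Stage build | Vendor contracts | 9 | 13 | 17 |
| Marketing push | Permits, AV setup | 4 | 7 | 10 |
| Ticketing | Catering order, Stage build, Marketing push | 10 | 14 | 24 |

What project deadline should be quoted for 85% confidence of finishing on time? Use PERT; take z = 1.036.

te_Vendor contracts = (1 + 4·2 + 9)/6 = 18/6 = 3; σ²_Vendor contracts = ((9−1)/6)² = 1.778
te_Permits = (4 + 4·9 + 14)/6 = 54/6 = 9; σ²_Permits = ((14−4)/6)² = 2.778
te_Catering order = (8 + 4·11 + 26)/6 = 78/6 = 13; σ²_Catering order = ((26−8)/6)² = 9.000
te_AV setup = (1 + 4·5 + 21)/6 = 42/6 = 7; σ²_AV setup = ((21−1)/6)² = 11.111
te_Stage build = (9 + 4·13 + 17)/6 = 78/6 = 13; σ²_Stage build = ((17−9)/6)² = 1.778
te_Marketing push = (4 + 4·7 + 10)/6 = 42/6 = 7; σ²_Marketing push = ((10−4)/6)² = 1.000
te_Ticketing = (10 + 4·14 + 24)/6 = 90/6 = 15; σ²_Ticketing = ((24−10)/6)² = 5.444

Forward pass:
ES_Vendor contracts = 0; EF_Vendor contracts = 3
ES_Permits = 3; EF_Permits = 3+9 = 12
ES_Catering order = 3; EF_Catering order = 3+13 = 16
ES_AV setup = 3; EF_AV setup = 3+7 = 10
ES_Stage build = 3; EF_Stage build = 3+13 = 16
ES_Marketing push = max(EF_Permits=12, EF_AV setup=10) = 12; EF_Marketing push = 12+7 = 19
ES_Ticketing = max(EF_Catering order=16, EF_Stage build=16, EF_Marketing push=19) = 19; EF_Ticketing = 19+15 = 34
Expected project duration μ = 34 days. Critical path: Vendor contracts → Permits → Marketing push → Ticketing.

Variance along critical path = 1.778 + 2.778 + 1.000 + 5.444 = 11.000; σ = 3.317 days.
D = μ + z·σ = 34 + 1.036·3.317 = 37.4 days

37.4 days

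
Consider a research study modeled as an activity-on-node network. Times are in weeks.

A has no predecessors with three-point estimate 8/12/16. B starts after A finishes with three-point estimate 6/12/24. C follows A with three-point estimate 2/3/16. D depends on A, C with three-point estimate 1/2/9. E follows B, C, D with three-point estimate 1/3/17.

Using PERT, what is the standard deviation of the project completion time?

te_A = (8 + 4·12 + 16)/6 = 72/6 = 12; σ²_A = ((16−8)/6)² = 1.778
te_B = (6 + 4·12 + 24)/6 = 78/6 = 13; σ²_B = ((24−6)/6)² = 9.000
te_C = (2 + 4·3 + 16)/6 = 30/6 = 5; σ²_C = ((16−2)/6)² = 5.444
te_D = (1 + 4·2 + 9)/6 = 18/6 = 3; σ²_D = ((9−1)/6)² = 1.778
te_E = (1 + 4·3 + 17)/6 = 30/6 = 5; σ²_E = ((17−1)/6)² = 7.111

Forward pass:
ES_A = 0; EF_A = 12
ES_B = 12; EF_B = 12+13 = 25
ES_C = 12; EF_C = 12+5 = 17
ES_D = max(EF_A=12, EF_C=17) = 17; EF_D = 17+3 = 20
ES_E = max(EF_B=25, EF_C=17, EF_D=20) = 25; EF_E = 25+5 = 30
Expected project duration μ = 30 weeks. Critical path: A → B → E.

Variance along critical path = 1.778 + 9.000 + 7.111 = 17.889
σ = √17.889 = 4.230 weeks

4.23 weeks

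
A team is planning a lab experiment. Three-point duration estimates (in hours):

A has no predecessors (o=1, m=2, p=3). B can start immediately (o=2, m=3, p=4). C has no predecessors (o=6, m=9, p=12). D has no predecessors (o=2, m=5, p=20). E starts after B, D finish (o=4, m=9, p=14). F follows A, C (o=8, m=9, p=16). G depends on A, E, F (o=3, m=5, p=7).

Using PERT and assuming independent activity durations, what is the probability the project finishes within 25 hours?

te_A = (1 + 4·2 + 3)/6 = 12/6 = 2; σ²_A = ((3−1)/6)² = 0.111
te_B = (2 + 4·3 + 4)/6 = 18/6 = 3; σ²_B = ((4−2)/6)² = 0.111
te_C = (6 + 4·9 + 12)/6 = 54/6 = 9; σ²_C = ((12−6)/6)² = 1.000
te_D = (2 + 4·5 + 20)/6 = 42/6 = 7; σ²_D = ((20−2)/6)² = 9.000
te_E = (4 + 4·9 + 14)/6 = 54/6 = 9; σ²_E = ((14−4)/6)² = 2.778
te_F = (8 + 4·9 + 16)/6 = 60/6 = 10; σ²_F = ((16−8)/6)² = 1.778
te_G = (3 + 4·5 + 7)/6 = 30/6 = 5; σ²_G = ((7−3)/6)² = 0.444

Forward pass:
ES_A = 0; EF_A = 2
ES_B = 0; EF_B = 3
ES_C = 0; EF_C = 9
ES_D = 0; EF_D = 7
ES_E = max(EF_B=3, EF_D=7) = 7; EF_E = 7+9 = 16
ES_F = max(EF_A=2, EF_C=9) = 9; EF_F = 9+10 = 19
ES_G = max(EF_A=2, EF_E=16, EF_F=19) = 19; EF_G = 19+5 = 24
Expected project duration μ = 24 hours. Critical path: C → F → G.

Variance along critical path = 1.000 + 1.778 + 0.444 = 3.222; σ = √3.222 = 1.795 hours.
Z = (25 − 24) / 1.795 = 0.557
P(T ≤ 25) = Φ(0.557) ≈ 0.711

0.711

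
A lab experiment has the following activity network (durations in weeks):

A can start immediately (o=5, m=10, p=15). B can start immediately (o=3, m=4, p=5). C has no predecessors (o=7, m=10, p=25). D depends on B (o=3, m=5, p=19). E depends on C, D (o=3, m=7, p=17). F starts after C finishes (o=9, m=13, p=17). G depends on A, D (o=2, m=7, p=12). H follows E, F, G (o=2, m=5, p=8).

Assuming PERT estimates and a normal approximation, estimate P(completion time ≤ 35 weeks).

te_A = (5 + 4·10 + 15)/6 = 60/6 = 10; σ²_A = ((15−5)/6)² = 2.778
te_B = (3 + 4·4 + 5)/6 = 24/6 = 4; σ²_B = ((5−3)/6)² = 0.111
te_C = (7 + 4·10 + 25)/6 = 72/6 = 12; σ²_C = ((25−7)/6)² = 9.000
te_D = (3 + 4·5 + 19)/6 = 42/6 = 7; σ²_D = ((19−3)/6)² = 7.111
te_E = (3 + 4·7 + 17)/6 = 48/6 = 8; σ²_E = ((17−3)/6)² = 5.444
te_F = (9 + 4·13 + 17)/6 = 78/6 = 13; σ²_F = ((17−9)/6)² = 1.778
te_G = (2 + 4·7 + 12)/6 = 42/6 = 7; σ²_G = ((12−2)/6)² = 2.778
te_H = (2 + 4·5 + 8)/6 = 30/6 = 5; σ²_H = ((8−2)/6)² = 1.000

Forward pass:
ES_A = 0; EF_A = 10
ES_B = 0; EF_B = 4
ES_C = 0; EF_C = 12
ES_D = 4; EF_D = 4+7 = 11
ES_E = max(EF_C=12, EF_D=11) = 12; EF_E = 12+8 = 20
ES_F = 12; EF_F = 12+13 = 25
ES_G = max(EF_A=10, EF_D=11) = 11; EF_G = 11+7 = 18
ES_H = max(EF_E=20, EF_F=25, EF_G=18) = 25; EF_H = 25+5 = 30
Expected project duration μ = 30 weeks. Critical path: C → F → H.

Variance along critical path = 9.000 + 1.778 + 1.000 = 11.778; σ = √11.778 = 3.432 weeks.
Z = (35 − 30) / 3.432 = 1.457
P(T ≤ 35) = Φ(1.457) ≈ 0.927

0.927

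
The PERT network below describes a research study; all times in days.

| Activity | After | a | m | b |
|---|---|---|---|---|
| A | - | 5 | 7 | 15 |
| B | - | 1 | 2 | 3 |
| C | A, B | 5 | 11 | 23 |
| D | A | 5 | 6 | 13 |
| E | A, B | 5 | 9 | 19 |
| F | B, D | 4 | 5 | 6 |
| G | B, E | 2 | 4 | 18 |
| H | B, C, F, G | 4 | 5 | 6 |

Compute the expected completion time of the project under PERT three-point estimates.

29 days

te_A = (5 + 4·7 + 15)/6 = 48/6 = 8
te_B = (1 + 4·2 + 3)/6 = 12/6 = 2
te_C = (5 + 4·11 + 23)/6 = 72/6 = 12
te_D = (5 + 4·6 + 13)/6 = 42/6 = 7
te_E = (5 + 4·9 + 19)/6 = 60/6 = 10
te_F = (4 + 4·5 + 6)/6 = 30/6 = 5
te_G = (2 + 4·4 + 18)/6 = 36/6 = 6
te_H = (4 + 4·5 + 6)/6 = 30/6 = 5

Forward pass:
ES_A = 0; EF_A = 8
ES_B = 0; EF_B = 2
ES_C = max(EF_A=8, EF_B=2) = 8; EF_C = 8+12 = 20
ES_D = 8; EF_D = 8+7 = 15
ES_E = max(EF_A=8, EF_B=2) = 8; EF_E = 8+10 = 18
ES_F = max(EF_B=2, EF_D=15) = 15; EF_F = 15+5 = 20
ES_G = max(EF_B=2, EF_E=18) = 18; EF_G = 18+6 = 24
ES_H = max(EF_B=2, EF_C=20, EF_F=20, EF_G=24) = 24; EF_H = 24+5 = 29
Expected project duration μ = 29 days. Critical path: A → E → G → H.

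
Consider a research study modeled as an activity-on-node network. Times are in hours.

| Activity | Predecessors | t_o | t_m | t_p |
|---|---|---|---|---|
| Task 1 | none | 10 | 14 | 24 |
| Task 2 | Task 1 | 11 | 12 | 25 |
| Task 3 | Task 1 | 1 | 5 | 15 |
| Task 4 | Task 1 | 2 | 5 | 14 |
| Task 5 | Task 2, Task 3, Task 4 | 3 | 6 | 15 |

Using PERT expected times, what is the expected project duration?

36 hours

te_Task 1 = (10 + 4·14 + 24)/6 = 90/6 = 15
te_Task 2 = (11 + 4·12 + 25)/6 = 84/6 = 14
te_Task 3 = (1 + 4·5 + 15)/6 = 36/6 = 6
te_Task 4 = (2 + 4·5 + 14)/6 = 36/6 = 6
te_Task 5 = (3 + 4·6 + 15)/6 = 42/6 = 7

Forward pass:
ES_Task 1 = 0; EF_Task 1 = 15
ES_Task 2 = 15; EF_Task 2 = 15+14 = 29
ES_Task 3 = 15; EF_Task 3 = 15+6 = 21
ES_Task 4 = 15; EF_Task 4 = 15+6 = 21
ES_Task 5 = max(EF_Task 2=29, EF_Task 3=21, EF_Task 4=21) = 29; EF_Task 5 = 29+7 = 36
Expected project duration μ = 36 hours. Critical path: Task 1 → Task 2 → Task 5.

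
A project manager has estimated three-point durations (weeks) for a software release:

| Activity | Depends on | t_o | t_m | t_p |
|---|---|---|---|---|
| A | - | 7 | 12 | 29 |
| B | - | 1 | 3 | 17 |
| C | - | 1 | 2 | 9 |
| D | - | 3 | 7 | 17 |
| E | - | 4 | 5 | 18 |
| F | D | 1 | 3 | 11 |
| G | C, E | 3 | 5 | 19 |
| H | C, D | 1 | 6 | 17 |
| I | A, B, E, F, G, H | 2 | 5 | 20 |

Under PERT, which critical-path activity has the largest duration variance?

te_A = (7 + 4·12 + 29)/6 = 84/6 = 14; σ²_A = ((29−7)/6)² = 13.444
te_B = (1 + 4·3 + 17)/6 = 30/6 = 5; σ²_B = ((17−1)/6)² = 7.111
te_C = (1 + 4·2 + 9)/6 = 18/6 = 3; σ²_C = ((9−1)/6)² = 1.778
te_D = (3 + 4·7 + 17)/6 = 48/6 = 8; σ²_D = ((17−3)/6)² = 5.444
te_E = (4 + 4·5 + 18)/6 = 42/6 = 7; σ²_E = ((18−4)/6)² = 5.444
te_F = (1 + 4·3 + 11)/6 = 24/6 = 4; σ²_F = ((11−1)/6)² = 2.778
te_G = (3 + 4·5 + 19)/6 = 42/6 = 7; σ²_G = ((19−3)/6)² = 7.111
te_H = (1 + 4·6 + 17)/6 = 42/6 = 7; σ²_H = ((17−1)/6)² = 7.111
te_I = (2 + 4·5 + 20)/6 = 42/6 = 7; σ²_I = ((20−2)/6)² = 9.000

Forward pass:
ES_A = 0; EF_A = 14
ES_B = 0; EF_B = 5
ES_C = 0; EF_C = 3
ES_D = 0; EF_D = 8
ES_E = 0; EF_E = 7
ES_F = 8; EF_F = 8+4 = 12
ES_G = max(EF_C=3, EF_E=7) = 7; EF_G = 7+7 = 14
ES_H = max(EF_C=3, EF_D=8) = 8; EF_H = 8+7 = 15
ES_I = max(EF_A=14, EF_B=5, EF_E=7, EF_F=12, EF_G=14, EF_H=15) = 15; EF_I = 15+7 = 22
Expected project duration μ = 22 weeks. Critical path: D → H → I.

Variances on critical path: σ²_D=5.444, σ²_H=7.111, σ²_I=9.000.
Largest is σ²_I = 9.000.

I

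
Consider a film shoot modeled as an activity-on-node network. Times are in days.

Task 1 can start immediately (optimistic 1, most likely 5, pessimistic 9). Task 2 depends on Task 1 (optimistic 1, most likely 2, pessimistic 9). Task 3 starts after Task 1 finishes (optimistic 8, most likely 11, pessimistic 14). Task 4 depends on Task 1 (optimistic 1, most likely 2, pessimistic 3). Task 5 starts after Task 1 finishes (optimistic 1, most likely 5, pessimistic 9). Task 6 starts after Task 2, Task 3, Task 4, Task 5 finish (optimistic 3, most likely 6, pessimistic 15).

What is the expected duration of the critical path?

te_Task 1 = (1 + 4·5 + 9)/6 = 30/6 = 5
te_Task 2 = (1 + 4·2 + 9)/6 = 18/6 = 3
te_Task 3 = (8 + 4·11 + 14)/6 = 66/6 = 11
te_Task 4 = (1 + 4·2 + 3)/6 = 12/6 = 2
te_Task 5 = (1 + 4·5 + 9)/6 = 30/6 = 5
te_Task 6 = (3 + 4·6 + 15)/6 = 42/6 = 7

Forward pass:
ES_Task 1 = 0; EF_Task 1 = 5
ES_Task 2 = 5; EF_Task 2 = 5+3 = 8
ES_Task 3 = 5; EF_Task 3 = 5+11 = 16
ES_Task 4 = 5; EF_Task 4 = 5+2 = 7
ES_Task 5 = 5; EF_Task 5 = 5+5 = 10
ES_Task 6 = max(EF_Task 2=8, EF_Task 3=16, EF_Task 4=7, EF_Task 5=10) = 16; EF_Task 6 = 16+7 = 23
Expected project duration μ = 23 days. Critical path: Task 1 → Task 3 → Task 6.

23 days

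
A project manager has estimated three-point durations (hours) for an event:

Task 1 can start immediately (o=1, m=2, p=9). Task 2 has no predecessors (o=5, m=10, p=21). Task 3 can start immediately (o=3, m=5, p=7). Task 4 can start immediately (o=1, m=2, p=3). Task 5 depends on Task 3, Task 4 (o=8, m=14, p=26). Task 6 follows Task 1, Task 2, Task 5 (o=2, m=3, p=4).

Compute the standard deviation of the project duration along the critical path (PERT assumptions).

3.09 hours

te_Task 1 = (1 + 4·2 + 9)/6 = 18/6 = 3; σ²_Task 1 = ((9−1)/6)² = 1.778
te_Task 2 = (5 + 4·10 + 21)/6 = 66/6 = 11; σ²_Task 2 = ((21−5)/6)² = 7.111
te_Task 3 = (3 + 4·5 + 7)/6 = 30/6 = 5; σ²_Task 3 = ((7−3)/6)² = 0.444
te_Task 4 = (1 + 4·2 + 3)/6 = 12/6 = 2; σ²_Task 4 = ((3−1)/6)² = 0.111
te_Task 5 = (8 + 4·14 + 26)/6 = 90/6 = 15; σ²_Task 5 = ((26−8)/6)² = 9.000
te_Task 6 = (2 + 4·3 + 4)/6 = 18/6 = 3; σ²_Task 6 = ((4−2)/6)² = 0.111

Forward pass:
ES_Task 1 = 0; EF_Task 1 = 3
ES_Task 2 = 0; EF_Task 2 = 11
ES_Task 3 = 0; EF_Task 3 = 5
ES_Task 4 = 0; EF_Task 4 = 2
ES_Task 5 = max(EF_Task 3=5, EF_Task 4=2) = 5; EF_Task 5 = 5+15 = 20
ES_Task 6 = max(EF_Task 1=3, EF_Task 2=11, EF_Task 5=20) = 20; EF_Task 6 = 20+3 = 23
Expected project duration μ = 23 hours. Critical path: Task 3 → Task 5 → Task 6.

Variance along critical path = 0.444 + 9.000 + 0.111 = 9.556
σ = √9.556 = 3.091 hours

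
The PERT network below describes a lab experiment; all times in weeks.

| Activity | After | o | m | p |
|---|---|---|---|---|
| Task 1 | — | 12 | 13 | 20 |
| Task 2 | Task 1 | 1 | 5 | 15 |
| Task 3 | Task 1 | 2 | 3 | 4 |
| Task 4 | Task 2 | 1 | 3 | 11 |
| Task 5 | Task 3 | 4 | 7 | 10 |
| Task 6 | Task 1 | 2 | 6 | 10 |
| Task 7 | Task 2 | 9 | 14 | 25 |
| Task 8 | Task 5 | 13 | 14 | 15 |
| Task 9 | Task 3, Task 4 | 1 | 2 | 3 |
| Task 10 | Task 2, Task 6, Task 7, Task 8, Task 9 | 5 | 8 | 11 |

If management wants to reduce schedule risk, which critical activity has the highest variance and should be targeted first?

te_Task 1 = (12 + 4·13 + 20)/6 = 84/6 = 14; σ²_Task 1 = ((20−12)/6)² = 1.778
te_Task 2 = (1 + 4·5 + 15)/6 = 36/6 = 6; σ²_Task 2 = ((15−1)/6)² = 5.444
te_Task 3 = (2 + 4·3 + 4)/6 = 18/6 = 3; σ²_Task 3 = ((4−2)/6)² = 0.111
te_Task 4 = (1 + 4·3 + 11)/6 = 24/6 = 4; σ²_Task 4 = ((11−1)/6)² = 2.778
te_Task 5 = (4 + 4·7 + 10)/6 = 42/6 = 7; σ²_Task 5 = ((10−4)/6)² = 1.000
te_Task 6 = (2 + 4·6 + 10)/6 = 36/6 = 6; σ²_Task 6 = ((10−2)/6)² = 1.778
te_Task 7 = (9 + 4·14 + 25)/6 = 90/6 = 15; σ²_Task 7 = ((25−9)/6)² = 7.111
te_Task 8 = (13 + 4·14 + 15)/6 = 84/6 = 14; σ²_Task 8 = ((15−13)/6)² = 0.111
te_Task 9 = (1 + 4·2 + 3)/6 = 12/6 = 2; σ²_Task 9 = ((3−1)/6)² = 0.111
te_Task 10 = (5 + 4·8 + 11)/6 = 48/6 = 8; σ²_Task 10 = ((11−5)/6)² = 1.000

Forward pass:
ES_Task 1 = 0; EF_Task 1 = 14
ES_Task 2 = 14; EF_Task 2 = 14+6 = 20
ES_Task 3 = 14; EF_Task 3 = 14+3 = 17
ES_Task 4 = 20; EF_Task 4 = 20+4 = 24
ES_Task 5 = 17; EF_Task 5 = 17+7 = 24
ES_Task 6 = 14; EF_Task 6 = 14+6 = 20
ES_Task 7 = 20; EF_Task 7 = 20+15 = 35
ES_Task 8 = 24; EF_Task 8 = 24+14 = 38
ES_Task 9 = max(EF_Task 3=17, EF_Task 4=24) = 24; EF_Task 9 = 24+2 = 26
ES_Task 10 = max(EF_Task 2=20, EF_Task 6=20, EF_Task 7=35, EF_Task 8=38, EF_Task 9=26) = 38; EF_Task 10 = 38+8 = 46
Expected project duration μ = 46 weeks. Critical path: Task 1 → Task 3 → Task 5 → Task 8 → Task 10.

Variances on critical path: σ²_Task 1=1.778, σ²_Task 3=0.111, σ²_Task 5=1.000, σ²_Task 8=0.111, σ²_Task 10=1.000.
Largest is σ²_Task 1 = 1.778.

Task 1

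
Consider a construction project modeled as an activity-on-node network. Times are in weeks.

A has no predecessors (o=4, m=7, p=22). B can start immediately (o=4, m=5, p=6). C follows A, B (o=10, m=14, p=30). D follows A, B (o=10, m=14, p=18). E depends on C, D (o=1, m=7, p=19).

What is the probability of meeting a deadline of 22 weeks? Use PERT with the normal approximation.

te_A = (4 + 4·7 + 22)/6 = 54/6 = 9; σ²_A = ((22−4)/6)² = 9.000
te_B = (4 + 4·5 + 6)/6 = 30/6 = 5; σ²_B = ((6−4)/6)² = 0.111
te_C = (10 + 4·14 + 30)/6 = 96/6 = 16; σ²_C = ((30−10)/6)² = 11.111
te_D = (10 + 4·14 + 18)/6 = 84/6 = 14; σ²_D = ((18−10)/6)² = 1.778
te_E = (1 + 4·7 + 19)/6 = 48/6 = 8; σ²_E = ((19−1)/6)² = 9.000

Forward pass:
ES_A = 0; EF_A = 9
ES_B = 0; EF_B = 5
ES_C = max(EF_A=9, EF_B=5) = 9; EF_C = 9+16 = 25
ES_D = max(EF_A=9, EF_B=5) = 9; EF_D = 9+14 = 23
ES_E = max(EF_C=25, EF_D=23) = 25; EF_E = 25+8 = 33
Expected project duration μ = 33 weeks. Critical path: A → C → E.

Variance along critical path = 9.000 + 11.111 + 9.000 = 29.111; σ = √29.111 = 5.395 weeks.
Z = (22 − 33) / 5.395 = -2.039
P(T ≤ 22) = Φ(-2.039) ≈ 0.021

0.021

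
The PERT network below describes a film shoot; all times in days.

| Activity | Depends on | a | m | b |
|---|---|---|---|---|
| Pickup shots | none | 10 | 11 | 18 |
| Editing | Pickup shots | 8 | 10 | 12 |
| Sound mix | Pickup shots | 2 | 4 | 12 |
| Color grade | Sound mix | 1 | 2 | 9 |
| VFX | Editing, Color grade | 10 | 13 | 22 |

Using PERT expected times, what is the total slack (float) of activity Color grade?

te_Pickup shots = (10 + 4·11 + 18)/6 = 72/6 = 12
te_Editing = (8 + 4·10 + 12)/6 = 60/6 = 10
te_Sound mix = (2 + 4·4 + 12)/6 = 30/6 = 5
te_Color grade = (1 + 4·2 + 9)/6 = 18/6 = 3
te_VFX = (10 + 4·13 + 22)/6 = 84/6 = 14

Forward pass:
ES_Pickup shots = 0; EF_Pickup shots = 12
ES_Editing = 12; EF_Editing = 12+10 = 22
ES_Sound mix = 12; EF_Sound mix = 12+5 = 17
ES_Color grade = 17; EF_Color grade = 17+3 = 20
ES_VFX = max(EF_Editing=22, EF_Color grade=20) = 22; EF_VFX = 22+14 = 36
Expected project duration μ = 36 days. Critical path: Pickup shots → Editing → VFX.

Backward pass:
LF_VFX = 36; LS_VFX = 36−14 = 22
LF_Color grade = LS_VFX = 22; LS_Color grade = 22−3 = 19
LF_Sound mix = LS_Color grade = 19; LS_Sound mix = 19−5 = 14
LF_Editing = LS_VFX = 22; LS_Editing = 22−10 = 12
LF_Pickup shots = min(LS_Editing=12, LS_Sound mix=14) = 12; LS_Pickup shots = 12−12 = 0
Slack_Color grade = LS_Color grade − ES_Color grade = 19 − 17 = 2

2 days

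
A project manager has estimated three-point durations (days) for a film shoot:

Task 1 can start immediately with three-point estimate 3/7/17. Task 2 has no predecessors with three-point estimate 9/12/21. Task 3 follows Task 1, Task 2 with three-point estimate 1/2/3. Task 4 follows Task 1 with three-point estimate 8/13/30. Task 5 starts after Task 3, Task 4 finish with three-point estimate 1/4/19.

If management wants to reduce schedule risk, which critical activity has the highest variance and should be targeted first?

te_Task 1 = (3 + 4·7 + 17)/6 = 48/6 = 8; σ²_Task 1 = ((17−3)/6)² = 5.444
te_Task 2 = (9 + 4·12 + 21)/6 = 78/6 = 13; σ²_Task 2 = ((21−9)/6)² = 4.000
te_Task 3 = (1 + 4·2 + 3)/6 = 12/6 = 2; σ²_Task 3 = ((3−1)/6)² = 0.111
te_Task 4 = (8 + 4·13 + 30)/6 = 90/6 = 15; σ²_Task 4 = ((30−8)/6)² = 13.444
te_Task 5 = (1 + 4·4 + 19)/6 = 36/6 = 6; σ²_Task 5 = ((19−1)/6)² = 9.000

Forward pass:
ES_Task 1 = 0; EF_Task 1 = 8
ES_Task 2 = 0; EF_Task 2 = 13
ES_Task 3 = max(EF_Task 1=8, EF_Task 2=13) = 13; EF_Task 3 = 13+2 = 15
ES_Task 4 = 8; EF_Task 4 = 8+15 = 23
ES_Task 5 = max(EF_Task 3=15, EF_Task 4=23) = 23; EF_Task 5 = 23+6 = 29
Expected project duration μ = 29 days. Critical path: Task 1 → Task 4 → Task 5.

Variances on critical path: σ²_Task 1=5.444, σ²_Task 4=13.444, σ²_Task 5=9.000.
Largest is σ²_Task 4 = 13.444.

Task 4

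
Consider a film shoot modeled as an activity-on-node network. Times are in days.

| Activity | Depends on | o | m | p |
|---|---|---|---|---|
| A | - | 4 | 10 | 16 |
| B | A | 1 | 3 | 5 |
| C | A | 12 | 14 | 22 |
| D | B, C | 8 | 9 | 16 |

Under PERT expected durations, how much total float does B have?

te_A = (4 + 4·10 + 16)/6 = 60/6 = 10
te_B = (1 + 4·3 + 5)/6 = 18/6 = 3
te_C = (12 + 4·14 + 22)/6 = 90/6 = 15
te_D = (8 + 4·9 + 16)/6 = 60/6 = 10

Forward pass:
ES_A = 0; EF_A = 10
ES_B = 10; EF_B = 10+3 = 13
ES_C = 10; EF_C = 10+15 = 25
ES_D = max(EF_B=13, EF_C=25) = 25; EF_D = 25+10 = 35
Expected project duration μ = 35 days. Critical path: A → C → D.

Backward pass:
LF_D = 35; LS_D = 35−10 = 25
LF_C = LS_D = 25; LS_C = 25−15 = 10
LF_B = LS_D = 25; LS_B = 25−3 = 22
LF_A = min(LS_B=22, LS_C=10) = 10; LS_A = 10−10 = 0
Slack_B = LS_B − ES_B = 22 − 10 = 12

12 days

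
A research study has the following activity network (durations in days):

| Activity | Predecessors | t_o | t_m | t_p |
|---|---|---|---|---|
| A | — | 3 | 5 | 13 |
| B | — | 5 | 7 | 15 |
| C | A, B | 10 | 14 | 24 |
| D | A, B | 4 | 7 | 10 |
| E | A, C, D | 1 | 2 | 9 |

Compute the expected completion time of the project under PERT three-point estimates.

te_A = (3 + 4·5 + 13)/6 = 36/6 = 6
te_B = (5 + 4·7 + 15)/6 = 48/6 = 8
te_C = (10 + 4·14 + 24)/6 = 90/6 = 15
te_D = (4 + 4·7 + 10)/6 = 42/6 = 7
te_E = (1 + 4·2 + 9)/6 = 18/6 = 3

Forward pass:
ES_A = 0; EF_A = 6
ES_B = 0; EF_B = 8
ES_C = max(EF_A=6, EF_B=8) = 8; EF_C = 8+15 = 23
ES_D = max(EF_A=6, EF_B=8) = 8; EF_D = 8+7 = 15
ES_E = max(EF_A=6, EF_C=23, EF_D=15) = 23; EF_E = 23+3 = 26
Expected project duration μ = 26 days. Critical path: B → C → E.

26 days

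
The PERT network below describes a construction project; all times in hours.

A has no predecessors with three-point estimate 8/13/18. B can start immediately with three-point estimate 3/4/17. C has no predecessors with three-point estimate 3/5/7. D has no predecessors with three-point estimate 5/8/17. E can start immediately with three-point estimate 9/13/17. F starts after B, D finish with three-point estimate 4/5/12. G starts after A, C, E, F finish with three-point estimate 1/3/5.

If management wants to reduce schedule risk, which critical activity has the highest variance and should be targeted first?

D

te_A = (8 + 4·13 + 18)/6 = 78/6 = 13; σ²_A = ((18−8)/6)² = 2.778
te_B = (3 + 4·4 + 17)/6 = 36/6 = 6; σ²_B = ((17−3)/6)² = 5.444
te_C = (3 + 4·5 + 7)/6 = 30/6 = 5; σ²_C = ((7−3)/6)² = 0.444
te_D = (5 + 4·8 + 17)/6 = 54/6 = 9; σ²_D = ((17−5)/6)² = 4.000
te_E = (9 + 4·13 + 17)/6 = 78/6 = 13; σ²_E = ((17−9)/6)² = 1.778
te_F = (4 + 4·5 + 12)/6 = 36/6 = 6; σ²_F = ((12−4)/6)² = 1.778
te_G = (1 + 4·3 + 5)/6 = 18/6 = 3; σ²_G = ((5−1)/6)² = 0.444

Forward pass:
ES_A = 0; EF_A = 13
ES_B = 0; EF_B = 6
ES_C = 0; EF_C = 5
ES_D = 0; EF_D = 9
ES_E = 0; EF_E = 13
ES_F = max(EF_B=6, EF_D=9) = 9; EF_F = 9+6 = 15
ES_G = max(EF_A=13, EF_C=5, EF_E=13, EF_F=15) = 15; EF_G = 15+3 = 18
Expected project duration μ = 18 hours. Critical path: D → F → G.

Variances on critical path: σ²_D=4.000, σ²_F=1.778, σ²_G=0.444.
Largest is σ²_D = 4.000.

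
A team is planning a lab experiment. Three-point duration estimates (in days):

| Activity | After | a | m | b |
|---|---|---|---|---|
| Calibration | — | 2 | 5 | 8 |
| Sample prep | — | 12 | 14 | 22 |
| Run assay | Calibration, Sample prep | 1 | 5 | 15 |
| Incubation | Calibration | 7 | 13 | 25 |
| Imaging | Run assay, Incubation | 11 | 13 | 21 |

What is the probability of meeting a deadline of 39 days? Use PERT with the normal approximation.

te_Calibration = (2 + 4·5 + 8)/6 = 30/6 = 5; σ²_Calibration = ((8−2)/6)² = 1.000
te_Sample prep = (12 + 4·14 + 22)/6 = 90/6 = 15; σ²_Sample prep = ((22−12)/6)² = 2.778
te_Run assay = (1 + 4·5 + 15)/6 = 36/6 = 6; σ²_Run assay = ((15−1)/6)² = 5.444
te_Incubation = (7 + 4·13 + 25)/6 = 84/6 = 14; σ²_Incubation = ((25−7)/6)² = 9.000
te_Imaging = (11 + 4·13 + 21)/6 = 84/6 = 14; σ²_Imaging = ((21−11)/6)² = 2.778

Forward pass:
ES_Calibration = 0; EF_Calibration = 5
ES_Sample prep = 0; EF_Sample prep = 15
ES_Run assay = max(EF_Calibration=5, EF_Sample prep=15) = 15; EF_Run assay = 15+6 = 21
ES_Incubation = 5; EF_Incubation = 5+14 = 19
ES_Imaging = max(EF_Run assay=21, EF_Incubation=19) = 21; EF_Imaging = 21+14 = 35
Expected project duration μ = 35 days. Critical path: Sample prep → Run assay → Imaging.

Variance along critical path = 2.778 + 5.444 + 2.778 = 11.000; σ = √11.000 = 3.317 days.
Z = (39 − 35) / 3.317 = 1.206
P(T ≤ 39) = Φ(1.206) ≈ 0.886

0.886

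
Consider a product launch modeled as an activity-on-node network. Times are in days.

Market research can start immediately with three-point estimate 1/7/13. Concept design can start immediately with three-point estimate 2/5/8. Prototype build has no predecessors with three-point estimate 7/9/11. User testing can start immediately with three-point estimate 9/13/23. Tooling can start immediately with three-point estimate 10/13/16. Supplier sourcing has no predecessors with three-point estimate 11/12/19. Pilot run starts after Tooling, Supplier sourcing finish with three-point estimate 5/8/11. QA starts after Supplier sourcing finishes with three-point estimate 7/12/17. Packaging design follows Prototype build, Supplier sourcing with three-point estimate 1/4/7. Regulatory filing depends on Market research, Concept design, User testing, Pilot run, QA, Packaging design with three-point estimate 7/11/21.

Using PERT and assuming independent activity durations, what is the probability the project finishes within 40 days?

te_Market research = (1 + 4·7 + 13)/6 = 42/6 = 7; σ²_Market research = ((13−1)/6)² = 4.000
te_Concept design = (2 + 4·5 + 8)/6 = 30/6 = 5; σ²_Concept design = ((8−2)/6)² = 1.000
te_Prototype build = (7 + 4·9 + 11)/6 = 54/6 = 9; σ²_Prototype build = ((11−7)/6)² = 0.444
te_User testing = (9 + 4·13 + 23)/6 = 84/6 = 14; σ²_User testing = ((23−9)/6)² = 5.444
te_Tooling = (10 + 4·13 + 16)/6 = 78/6 = 13; σ²_Tooling = ((16−10)/6)² = 1.000
te_Supplier sourcing = (11 + 4·12 + 19)/6 = 78/6 = 13; σ²_Supplier sourcing = ((19−11)/6)² = 1.778
te_Pilot run = (5 + 4·8 + 11)/6 = 48/6 = 8; σ²_Pilot run = ((11−5)/6)² = 1.000
te_QA = (7 + 4·12 + 17)/6 = 72/6 = 12; σ²_QA = ((17−7)/6)² = 2.778
te_Packaging design = (1 + 4·4 + 7)/6 = 24/6 = 4; σ²_Packaging design = ((7−1)/6)² = 1.000
te_Regulatory filing = (7 + 4·11 + 21)/6 = 72/6 = 12; σ²_Regulatory filing = ((21−7)/6)² = 5.444

Forward pass:
ES_Market research = 0; EF_Market research = 7
ES_Concept design = 0; EF_Concept design = 5
ES_Prototype build = 0; EF_Prototype build = 9
ES_User testing = 0; EF_User testing = 14
ES_Tooling = 0; EF_Tooling = 13
ES_Supplier sourcing = 0; EF_Supplier sourcing = 13
ES_Pilot run = max(EF_Tooling=13, EF_Supplier sourcing=13) = 13; EF_Pilot run = 13+8 = 21
ES_QA = 13; EF_QA = 13+12 = 25
ES_Packaging design = max(EF_Prototype build=9, EF_Supplier sourcing=13) = 13; EF_Packaging design = 13+4 = 17
ES_Regulatory filing = max(EF_Market research=7, EF_Concept design=5, EF_User testing=14, EF_Pilot run=21, EF_QA=25, EF_Packaging design=17) = 25; EF_Regulatory filing = 25+12 = 37
Expected project duration μ = 37 days. Critical path: Supplier sourcing → QA → Regulatory filing.

Variance along critical path = 1.778 + 2.778 + 5.444 = 10.000; σ = √10.000 = 3.162 days.
Z = (40 − 37) / 3.162 = 0.949
P(T ≤ 40) = Φ(0.949) ≈ 0.829

0.829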